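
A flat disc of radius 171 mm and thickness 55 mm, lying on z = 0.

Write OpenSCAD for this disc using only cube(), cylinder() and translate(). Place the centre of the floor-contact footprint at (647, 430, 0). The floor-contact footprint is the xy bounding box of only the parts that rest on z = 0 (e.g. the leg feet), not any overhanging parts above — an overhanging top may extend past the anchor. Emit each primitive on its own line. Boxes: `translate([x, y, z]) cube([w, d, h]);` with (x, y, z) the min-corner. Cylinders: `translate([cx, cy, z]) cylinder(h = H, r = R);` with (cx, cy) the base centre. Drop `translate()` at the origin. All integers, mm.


translate([647, 430, 0]) cylinder(h = 55, r = 171);


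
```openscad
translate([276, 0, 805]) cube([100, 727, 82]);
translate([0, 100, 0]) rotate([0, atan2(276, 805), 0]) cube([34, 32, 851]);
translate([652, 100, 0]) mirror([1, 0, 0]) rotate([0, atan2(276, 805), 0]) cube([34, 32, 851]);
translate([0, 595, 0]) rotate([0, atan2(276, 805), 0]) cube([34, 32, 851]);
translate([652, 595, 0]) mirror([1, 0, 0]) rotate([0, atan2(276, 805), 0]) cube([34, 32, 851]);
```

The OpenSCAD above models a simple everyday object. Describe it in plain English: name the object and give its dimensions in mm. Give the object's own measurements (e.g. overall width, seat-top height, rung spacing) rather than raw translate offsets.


A sawhorse. A 100×727×82 mm beam (x, y, z) sits on two A-frame leg pairs. Each pair is two raked legs of 34×32 mm section (32 mm along y) splaying symmetrically in x. Each leg rises 805 mm vertically over 276 mm of horizontal reach and is 851 mm long along its own axis. Every leg's outer bottom edge rests on the floor and its outer top edge meets a bottom edge of the beam — the left legs (tilting toward +x) meet the beam's −x bottom edge, the right legs (their mirror images, tilting toward −x) meet its +x bottom edge — so the leg tops tuck under the beam, the beam's underside is 805 mm above the floor, and the feet are 652 mm apart outside-to-outside with the beam centred between them. The two leg pairs are set in 100 mm from either end of the beam.


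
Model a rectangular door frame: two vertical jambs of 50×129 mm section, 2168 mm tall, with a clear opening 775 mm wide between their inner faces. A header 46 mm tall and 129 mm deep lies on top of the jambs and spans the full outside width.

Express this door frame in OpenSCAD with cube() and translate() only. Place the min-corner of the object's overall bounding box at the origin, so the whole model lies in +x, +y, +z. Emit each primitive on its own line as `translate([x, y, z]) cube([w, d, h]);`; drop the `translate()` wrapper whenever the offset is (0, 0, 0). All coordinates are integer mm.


cube([50, 129, 2168]);
translate([825, 0, 0]) cube([50, 129, 2168]);
translate([0, 0, 2168]) cube([875, 129, 46]);


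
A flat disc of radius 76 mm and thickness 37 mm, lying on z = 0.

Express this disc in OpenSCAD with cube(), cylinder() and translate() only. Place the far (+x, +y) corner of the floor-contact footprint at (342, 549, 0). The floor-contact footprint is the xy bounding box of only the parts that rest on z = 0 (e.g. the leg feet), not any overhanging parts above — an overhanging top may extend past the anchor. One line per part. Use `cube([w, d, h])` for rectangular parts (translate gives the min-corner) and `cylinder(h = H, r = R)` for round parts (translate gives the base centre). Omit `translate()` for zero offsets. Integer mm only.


translate([266, 473, 0]) cylinder(h = 37, r = 76);


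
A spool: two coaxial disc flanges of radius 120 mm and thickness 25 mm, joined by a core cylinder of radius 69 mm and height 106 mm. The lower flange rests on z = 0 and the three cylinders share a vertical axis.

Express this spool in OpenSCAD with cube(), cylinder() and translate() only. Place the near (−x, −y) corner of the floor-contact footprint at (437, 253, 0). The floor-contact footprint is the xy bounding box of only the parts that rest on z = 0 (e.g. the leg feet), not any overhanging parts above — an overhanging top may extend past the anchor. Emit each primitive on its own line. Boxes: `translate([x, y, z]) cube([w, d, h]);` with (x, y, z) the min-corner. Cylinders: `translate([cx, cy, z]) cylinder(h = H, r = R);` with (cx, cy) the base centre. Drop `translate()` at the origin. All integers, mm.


translate([557, 373, 0]) cylinder(h = 25, r = 120);
translate([557, 373, 25]) cylinder(h = 106, r = 69);
translate([557, 373, 131]) cylinder(h = 25, r = 120);


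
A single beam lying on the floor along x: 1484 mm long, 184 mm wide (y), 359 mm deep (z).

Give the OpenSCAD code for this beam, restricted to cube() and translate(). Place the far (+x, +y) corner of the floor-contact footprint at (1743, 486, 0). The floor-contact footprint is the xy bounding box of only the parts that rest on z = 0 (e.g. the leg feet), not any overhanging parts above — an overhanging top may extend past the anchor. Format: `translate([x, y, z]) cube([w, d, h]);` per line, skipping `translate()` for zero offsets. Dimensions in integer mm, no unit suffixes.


translate([259, 302, 0]) cube([1484, 184, 359]);


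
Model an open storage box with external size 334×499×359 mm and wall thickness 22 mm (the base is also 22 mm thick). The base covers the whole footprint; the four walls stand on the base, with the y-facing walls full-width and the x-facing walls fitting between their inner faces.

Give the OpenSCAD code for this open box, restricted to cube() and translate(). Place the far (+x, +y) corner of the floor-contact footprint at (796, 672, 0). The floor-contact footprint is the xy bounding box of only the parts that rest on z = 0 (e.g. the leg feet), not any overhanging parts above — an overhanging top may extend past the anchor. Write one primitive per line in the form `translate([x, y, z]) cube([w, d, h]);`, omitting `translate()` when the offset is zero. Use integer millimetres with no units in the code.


translate([462, 173, 0]) cube([334, 499, 22]);
translate([462, 173, 22]) cube([334, 22, 337]);
translate([462, 650, 22]) cube([334, 22, 337]);
translate([462, 195, 22]) cube([22, 455, 337]);
translate([774, 195, 22]) cube([22, 455, 337]);


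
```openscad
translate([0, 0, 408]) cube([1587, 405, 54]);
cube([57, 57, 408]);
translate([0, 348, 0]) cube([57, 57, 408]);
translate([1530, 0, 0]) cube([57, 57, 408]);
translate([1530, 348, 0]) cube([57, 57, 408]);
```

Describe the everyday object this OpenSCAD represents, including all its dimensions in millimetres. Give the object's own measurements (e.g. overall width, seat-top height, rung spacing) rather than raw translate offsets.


A bench: a 1587×405 mm seat slab, 54 mm thick, top at z = 462 mm, on four 57×57 mm square legs flush with the seat corners and standing on z = 0.


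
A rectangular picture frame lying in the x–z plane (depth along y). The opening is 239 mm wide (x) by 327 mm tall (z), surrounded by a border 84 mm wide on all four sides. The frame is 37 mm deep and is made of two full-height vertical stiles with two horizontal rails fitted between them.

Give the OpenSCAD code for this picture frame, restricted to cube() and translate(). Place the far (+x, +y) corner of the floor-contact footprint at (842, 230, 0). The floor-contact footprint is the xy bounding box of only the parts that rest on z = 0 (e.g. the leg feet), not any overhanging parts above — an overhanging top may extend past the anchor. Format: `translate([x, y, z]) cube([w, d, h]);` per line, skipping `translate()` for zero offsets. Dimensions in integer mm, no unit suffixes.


translate([435, 193, 0]) cube([84, 37, 495]);
translate([758, 193, 0]) cube([84, 37, 495]);
translate([519, 193, 0]) cube([239, 37, 84]);
translate([519, 193, 411]) cube([239, 37, 84]);


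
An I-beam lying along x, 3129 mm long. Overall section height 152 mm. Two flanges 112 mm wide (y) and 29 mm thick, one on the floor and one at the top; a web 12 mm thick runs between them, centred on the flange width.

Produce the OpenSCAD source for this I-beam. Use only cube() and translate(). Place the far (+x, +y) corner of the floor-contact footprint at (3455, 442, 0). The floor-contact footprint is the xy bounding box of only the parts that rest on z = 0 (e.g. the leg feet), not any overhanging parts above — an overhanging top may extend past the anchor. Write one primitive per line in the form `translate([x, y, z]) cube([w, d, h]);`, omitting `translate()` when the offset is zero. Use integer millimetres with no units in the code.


translate([326, 330, 0]) cube([3129, 112, 29]);
translate([326, 380, 29]) cube([3129, 12, 94]);
translate([326, 330, 123]) cube([3129, 112, 29]);


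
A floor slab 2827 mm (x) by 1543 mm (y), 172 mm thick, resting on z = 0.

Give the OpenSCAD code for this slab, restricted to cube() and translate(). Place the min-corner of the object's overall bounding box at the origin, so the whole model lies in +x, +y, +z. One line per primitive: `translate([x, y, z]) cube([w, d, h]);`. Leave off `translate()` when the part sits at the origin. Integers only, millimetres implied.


cube([2827, 1543, 172]);


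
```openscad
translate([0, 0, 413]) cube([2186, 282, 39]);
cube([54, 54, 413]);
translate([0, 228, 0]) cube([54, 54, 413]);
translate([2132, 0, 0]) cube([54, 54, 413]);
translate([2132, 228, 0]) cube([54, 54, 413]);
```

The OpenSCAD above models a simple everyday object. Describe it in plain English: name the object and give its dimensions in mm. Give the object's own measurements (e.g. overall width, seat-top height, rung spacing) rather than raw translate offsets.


A bench: a 2186×282 mm seat slab, 39 mm thick, top at z = 452 mm, on four 54×54 mm square legs flush with the seat corners and standing on z = 0.


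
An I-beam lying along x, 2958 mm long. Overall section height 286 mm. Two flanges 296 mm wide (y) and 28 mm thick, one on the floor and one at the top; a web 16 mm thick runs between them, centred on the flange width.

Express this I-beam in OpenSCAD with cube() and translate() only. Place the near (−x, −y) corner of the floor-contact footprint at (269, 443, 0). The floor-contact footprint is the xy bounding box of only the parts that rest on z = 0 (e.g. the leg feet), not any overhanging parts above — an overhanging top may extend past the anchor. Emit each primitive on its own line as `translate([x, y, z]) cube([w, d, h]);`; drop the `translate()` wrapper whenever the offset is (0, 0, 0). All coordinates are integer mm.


translate([269, 443, 0]) cube([2958, 296, 28]);
translate([269, 583, 28]) cube([2958, 16, 230]);
translate([269, 443, 258]) cube([2958, 296, 28]);


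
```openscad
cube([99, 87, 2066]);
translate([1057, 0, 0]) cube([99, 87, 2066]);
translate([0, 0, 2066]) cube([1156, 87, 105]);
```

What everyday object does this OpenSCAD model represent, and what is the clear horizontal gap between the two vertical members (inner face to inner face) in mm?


A door frame. The clear opening width is 958 mm.

Two 2066 mm tall posts with a header on top — a door frame. The left jamb is 99 mm wide at x = 0; the right jamb starts at x = 1057. The clear opening is 1057 − 99 = 958 mm.


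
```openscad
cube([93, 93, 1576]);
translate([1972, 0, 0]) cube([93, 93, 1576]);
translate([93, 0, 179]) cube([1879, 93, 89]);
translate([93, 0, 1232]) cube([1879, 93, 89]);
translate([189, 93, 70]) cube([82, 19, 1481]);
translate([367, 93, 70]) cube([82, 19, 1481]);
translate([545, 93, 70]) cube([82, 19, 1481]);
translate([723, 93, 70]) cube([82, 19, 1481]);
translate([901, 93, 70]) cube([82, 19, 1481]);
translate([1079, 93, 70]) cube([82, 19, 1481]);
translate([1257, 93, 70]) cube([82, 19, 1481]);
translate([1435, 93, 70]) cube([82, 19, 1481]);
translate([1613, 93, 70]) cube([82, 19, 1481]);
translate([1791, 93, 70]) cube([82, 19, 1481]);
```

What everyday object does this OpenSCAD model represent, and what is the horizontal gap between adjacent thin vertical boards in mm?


A fence section. The picket gap is 96 mm.

Two posts, two rails, 10 pickets — a fence section. Span 1879 mm holds 10 pickets of 82 mm with 11 equal gaps: ⌊(1879 − 10·82) / 11⌋ = 96 mm.


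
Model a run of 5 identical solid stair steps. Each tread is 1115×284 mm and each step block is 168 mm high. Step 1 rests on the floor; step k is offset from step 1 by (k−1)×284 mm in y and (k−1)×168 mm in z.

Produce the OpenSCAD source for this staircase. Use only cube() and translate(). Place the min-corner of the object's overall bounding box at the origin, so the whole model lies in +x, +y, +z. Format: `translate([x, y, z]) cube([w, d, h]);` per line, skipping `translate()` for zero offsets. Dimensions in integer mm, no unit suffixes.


cube([1115, 284, 168]);
translate([0, 284, 168]) cube([1115, 284, 168]);
translate([0, 568, 336]) cube([1115, 284, 168]);
translate([0, 852, 504]) cube([1115, 284, 168]);
translate([0, 1136, 672]) cube([1115, 284, 168]);


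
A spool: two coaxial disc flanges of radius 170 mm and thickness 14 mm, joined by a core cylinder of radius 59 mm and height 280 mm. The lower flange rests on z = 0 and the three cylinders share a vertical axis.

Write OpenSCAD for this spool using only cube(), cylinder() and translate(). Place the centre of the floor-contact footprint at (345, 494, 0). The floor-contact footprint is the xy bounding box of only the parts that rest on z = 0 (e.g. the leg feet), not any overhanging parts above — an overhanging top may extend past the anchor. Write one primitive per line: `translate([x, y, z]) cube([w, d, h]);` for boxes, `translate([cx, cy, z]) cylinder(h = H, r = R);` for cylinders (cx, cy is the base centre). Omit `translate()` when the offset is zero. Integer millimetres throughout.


translate([345, 494, 0]) cylinder(h = 14, r = 170);
translate([345, 494, 14]) cylinder(h = 280, r = 59);
translate([345, 494, 294]) cylinder(h = 14, r = 170);


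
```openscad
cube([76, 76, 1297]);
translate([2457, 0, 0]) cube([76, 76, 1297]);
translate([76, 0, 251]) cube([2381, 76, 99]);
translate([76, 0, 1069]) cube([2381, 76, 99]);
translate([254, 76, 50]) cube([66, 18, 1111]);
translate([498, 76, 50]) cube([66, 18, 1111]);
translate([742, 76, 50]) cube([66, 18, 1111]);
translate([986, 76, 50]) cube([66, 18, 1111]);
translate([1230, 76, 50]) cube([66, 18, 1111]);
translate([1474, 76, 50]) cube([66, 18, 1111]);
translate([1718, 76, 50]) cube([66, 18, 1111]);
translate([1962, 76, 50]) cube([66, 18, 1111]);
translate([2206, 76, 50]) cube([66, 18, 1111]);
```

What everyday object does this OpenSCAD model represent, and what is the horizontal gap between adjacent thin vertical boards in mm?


A fence section. The picket gap is 178 mm.

Two posts, two rails, 9 pickets — a fence section. Span 2381 mm holds 9 pickets of 66 mm with 10 equal gaps: ⌊(2381 − 9·66) / 10⌋ = 178 mm.


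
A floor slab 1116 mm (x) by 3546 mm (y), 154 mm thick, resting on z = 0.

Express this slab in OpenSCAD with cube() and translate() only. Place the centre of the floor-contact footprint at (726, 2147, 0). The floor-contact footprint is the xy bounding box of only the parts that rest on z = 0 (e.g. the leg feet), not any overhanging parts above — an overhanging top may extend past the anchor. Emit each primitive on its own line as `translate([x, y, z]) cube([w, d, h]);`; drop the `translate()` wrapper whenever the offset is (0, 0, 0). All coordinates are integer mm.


translate([168, 374, 0]) cube([1116, 3546, 154]);


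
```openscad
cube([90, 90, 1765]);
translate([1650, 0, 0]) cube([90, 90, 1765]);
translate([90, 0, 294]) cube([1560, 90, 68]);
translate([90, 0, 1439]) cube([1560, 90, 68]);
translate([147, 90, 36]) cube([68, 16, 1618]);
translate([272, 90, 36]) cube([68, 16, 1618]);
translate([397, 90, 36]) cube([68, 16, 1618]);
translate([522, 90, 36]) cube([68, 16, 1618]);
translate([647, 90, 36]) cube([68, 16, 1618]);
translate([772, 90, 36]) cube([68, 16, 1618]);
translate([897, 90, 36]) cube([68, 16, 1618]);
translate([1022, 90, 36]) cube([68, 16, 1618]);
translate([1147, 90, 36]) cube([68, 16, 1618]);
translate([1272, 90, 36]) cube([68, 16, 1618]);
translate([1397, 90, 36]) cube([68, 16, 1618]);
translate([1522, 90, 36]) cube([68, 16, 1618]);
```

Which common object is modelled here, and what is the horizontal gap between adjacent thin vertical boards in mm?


A fence section. The picket gap is 57 mm.

Two posts, two rails, 12 pickets — a fence section. Span 1560 mm holds 12 pickets of 68 mm with 13 equal gaps: ⌊(1560 − 12·68) / 13⌋ = 57 mm.


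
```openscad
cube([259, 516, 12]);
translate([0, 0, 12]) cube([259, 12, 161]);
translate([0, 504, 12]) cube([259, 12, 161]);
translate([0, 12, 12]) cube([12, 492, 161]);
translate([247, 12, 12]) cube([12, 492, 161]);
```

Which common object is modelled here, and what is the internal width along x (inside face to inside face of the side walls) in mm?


An open box. The internal width is 235 mm.

A 259×516 base slab with four walls standing on it — an open box. The base is 259 mm wide and the walls are 12 mm thick, so the internal width is 259 − 2 × 12 = 235 mm.


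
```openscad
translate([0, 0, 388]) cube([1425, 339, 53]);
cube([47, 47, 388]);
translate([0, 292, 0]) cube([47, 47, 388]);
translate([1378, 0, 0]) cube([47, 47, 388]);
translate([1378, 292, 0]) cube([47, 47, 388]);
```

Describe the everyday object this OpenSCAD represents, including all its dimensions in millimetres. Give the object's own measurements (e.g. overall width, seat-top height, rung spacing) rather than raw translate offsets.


A bench: a 1425×339 mm seat slab, 53 mm thick, top at z = 441 mm, on four 47×47 mm square legs flush with the seat corners and standing on z = 0.


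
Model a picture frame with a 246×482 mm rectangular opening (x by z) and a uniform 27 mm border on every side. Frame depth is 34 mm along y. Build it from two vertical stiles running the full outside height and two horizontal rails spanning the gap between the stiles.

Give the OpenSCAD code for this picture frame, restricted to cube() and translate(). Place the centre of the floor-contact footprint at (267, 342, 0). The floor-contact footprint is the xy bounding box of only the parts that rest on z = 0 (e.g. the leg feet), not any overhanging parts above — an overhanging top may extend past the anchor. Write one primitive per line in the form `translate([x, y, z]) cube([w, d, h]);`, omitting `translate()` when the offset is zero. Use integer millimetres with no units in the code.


translate([117, 325, 0]) cube([27, 34, 536]);
translate([390, 325, 0]) cube([27, 34, 536]);
translate([144, 325, 0]) cube([246, 34, 27]);
translate([144, 325, 509]) cube([246, 34, 27]);


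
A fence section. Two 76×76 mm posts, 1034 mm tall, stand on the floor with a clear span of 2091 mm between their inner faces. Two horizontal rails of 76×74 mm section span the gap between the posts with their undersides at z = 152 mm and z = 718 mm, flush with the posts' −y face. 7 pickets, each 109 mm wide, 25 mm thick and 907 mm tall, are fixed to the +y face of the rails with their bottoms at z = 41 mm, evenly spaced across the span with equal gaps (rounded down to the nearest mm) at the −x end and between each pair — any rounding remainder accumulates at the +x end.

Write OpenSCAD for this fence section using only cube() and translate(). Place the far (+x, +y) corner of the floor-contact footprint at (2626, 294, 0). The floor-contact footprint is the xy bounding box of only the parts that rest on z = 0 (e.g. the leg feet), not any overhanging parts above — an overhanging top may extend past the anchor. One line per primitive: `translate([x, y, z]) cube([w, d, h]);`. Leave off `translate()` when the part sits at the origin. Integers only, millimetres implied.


translate([383, 218, 0]) cube([76, 76, 1034]);
translate([2550, 218, 0]) cube([76, 76, 1034]);
translate([459, 218, 152]) cube([2091, 76, 74]);
translate([459, 218, 718]) cube([2091, 76, 74]);
translate([625, 294, 41]) cube([109, 25, 907]);
translate([900, 294, 41]) cube([109, 25, 907]);
translate([1175, 294, 41]) cube([109, 25, 907]);
translate([1450, 294, 41]) cube([109, 25, 907]);
translate([1725, 294, 41]) cube([109, 25, 907]);
translate([2000, 294, 41]) cube([109, 25, 907]);
translate([2275, 294, 41]) cube([109, 25, 907]);


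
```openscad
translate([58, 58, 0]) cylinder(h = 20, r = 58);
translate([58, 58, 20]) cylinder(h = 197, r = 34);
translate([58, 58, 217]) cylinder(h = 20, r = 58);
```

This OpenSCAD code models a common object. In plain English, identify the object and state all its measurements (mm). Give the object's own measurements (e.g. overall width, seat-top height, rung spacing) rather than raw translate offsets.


A spool: two coaxial disc flanges of radius 58 mm and thickness 20 mm, joined by a core cylinder of radius 34 mm and height 197 mm. The lower flange rests on z = 0 and the three cylinders share a vertical axis.


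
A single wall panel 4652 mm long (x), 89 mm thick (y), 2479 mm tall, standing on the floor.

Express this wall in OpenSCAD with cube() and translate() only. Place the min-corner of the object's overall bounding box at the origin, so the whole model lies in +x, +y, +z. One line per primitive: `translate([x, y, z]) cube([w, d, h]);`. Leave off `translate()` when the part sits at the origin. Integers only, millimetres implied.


cube([4652, 89, 2479]);


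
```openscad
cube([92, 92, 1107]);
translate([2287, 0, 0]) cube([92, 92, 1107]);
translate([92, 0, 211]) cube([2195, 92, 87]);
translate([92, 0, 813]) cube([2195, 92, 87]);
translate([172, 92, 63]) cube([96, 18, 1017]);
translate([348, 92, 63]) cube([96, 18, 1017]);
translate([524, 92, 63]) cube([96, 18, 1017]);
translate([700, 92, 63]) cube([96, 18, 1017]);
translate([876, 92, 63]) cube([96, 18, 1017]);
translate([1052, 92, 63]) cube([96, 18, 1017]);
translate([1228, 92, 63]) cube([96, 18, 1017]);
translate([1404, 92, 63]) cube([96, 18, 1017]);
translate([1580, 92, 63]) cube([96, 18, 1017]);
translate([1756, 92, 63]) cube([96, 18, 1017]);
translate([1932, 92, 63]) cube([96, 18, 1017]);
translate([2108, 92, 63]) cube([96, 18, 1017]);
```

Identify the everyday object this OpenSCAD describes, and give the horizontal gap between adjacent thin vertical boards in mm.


A fence section. The picket gap is 80 mm.

Two posts, two rails, 12 pickets — a fence section. Span 2195 mm holds 12 pickets of 96 mm with 13 equal gaps: ⌊(2195 − 12·96) / 13⌋ = 80 mm.


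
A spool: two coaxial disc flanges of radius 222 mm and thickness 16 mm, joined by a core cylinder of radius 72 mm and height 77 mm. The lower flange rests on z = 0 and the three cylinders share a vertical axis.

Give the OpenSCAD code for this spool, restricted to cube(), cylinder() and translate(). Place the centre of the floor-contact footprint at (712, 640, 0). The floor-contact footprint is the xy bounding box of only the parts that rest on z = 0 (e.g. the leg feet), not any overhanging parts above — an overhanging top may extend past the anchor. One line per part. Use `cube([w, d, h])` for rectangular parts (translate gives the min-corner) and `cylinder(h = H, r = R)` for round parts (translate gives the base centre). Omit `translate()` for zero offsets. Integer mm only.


translate([712, 640, 0]) cylinder(h = 16, r = 222);
translate([712, 640, 16]) cylinder(h = 77, r = 72);
translate([712, 640, 93]) cylinder(h = 16, r = 222);


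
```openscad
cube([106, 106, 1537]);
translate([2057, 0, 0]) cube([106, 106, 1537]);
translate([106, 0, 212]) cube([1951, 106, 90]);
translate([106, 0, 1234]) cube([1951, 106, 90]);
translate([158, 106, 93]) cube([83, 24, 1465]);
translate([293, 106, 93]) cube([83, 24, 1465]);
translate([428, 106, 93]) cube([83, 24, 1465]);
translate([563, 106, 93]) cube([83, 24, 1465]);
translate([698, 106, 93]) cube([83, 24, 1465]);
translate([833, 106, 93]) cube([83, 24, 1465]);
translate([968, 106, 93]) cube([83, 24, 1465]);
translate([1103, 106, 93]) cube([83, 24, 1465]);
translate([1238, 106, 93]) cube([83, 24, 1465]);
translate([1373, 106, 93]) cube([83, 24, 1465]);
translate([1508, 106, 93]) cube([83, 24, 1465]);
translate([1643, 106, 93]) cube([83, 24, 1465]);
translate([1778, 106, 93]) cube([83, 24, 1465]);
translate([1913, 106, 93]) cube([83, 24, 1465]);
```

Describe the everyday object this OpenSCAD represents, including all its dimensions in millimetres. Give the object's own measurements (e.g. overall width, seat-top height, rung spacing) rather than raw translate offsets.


A fence section. Two 106×106 mm posts, 1537 mm tall, stand on the floor with a clear span of 1951 mm between their inner faces. Two horizontal rails of 106×90 mm section span the gap between the posts with their undersides at z = 212 mm and z = 1234 mm, flush with the posts' −y face. 14 pickets, each 83 mm wide, 24 mm thick and 1465 mm tall, are fixed to the +y face of the rails with their bottoms at z = 93 mm, spaced across the span with a 52 mm gap after the −x post and between neighbouring pickets, with 61 mm left before the +x post.


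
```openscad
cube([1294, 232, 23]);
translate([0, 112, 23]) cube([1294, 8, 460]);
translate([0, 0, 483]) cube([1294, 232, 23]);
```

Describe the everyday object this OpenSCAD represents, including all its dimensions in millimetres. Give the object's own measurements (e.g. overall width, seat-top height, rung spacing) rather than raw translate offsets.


An I-beam lying along x, 1294 mm long. Overall section height 506 mm. Two flanges 232 mm wide (y) and 23 mm thick, one on the floor and one at the top; a web 8 mm thick runs between them, centred on the flange width.


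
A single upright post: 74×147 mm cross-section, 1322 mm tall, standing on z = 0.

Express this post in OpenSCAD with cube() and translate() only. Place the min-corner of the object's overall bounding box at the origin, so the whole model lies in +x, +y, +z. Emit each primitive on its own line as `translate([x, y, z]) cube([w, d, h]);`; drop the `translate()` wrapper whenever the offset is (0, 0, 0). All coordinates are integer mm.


cube([74, 147, 1322]);


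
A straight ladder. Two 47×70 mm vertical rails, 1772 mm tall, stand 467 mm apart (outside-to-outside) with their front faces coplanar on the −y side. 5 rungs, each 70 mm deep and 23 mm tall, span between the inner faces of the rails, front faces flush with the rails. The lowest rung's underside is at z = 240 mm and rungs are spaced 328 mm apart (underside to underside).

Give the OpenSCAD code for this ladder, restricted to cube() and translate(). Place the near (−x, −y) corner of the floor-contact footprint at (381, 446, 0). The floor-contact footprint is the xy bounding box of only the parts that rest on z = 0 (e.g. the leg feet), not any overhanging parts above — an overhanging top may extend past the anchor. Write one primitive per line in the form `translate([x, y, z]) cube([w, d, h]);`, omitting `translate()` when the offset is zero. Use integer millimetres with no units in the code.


// rung span = 467 - 2*47 = 373
// rung[k] z = 240 + k*328
translate([381, 446, 0]) cube([47, 70, 1772]);
translate([801, 446, 0]) cube([47, 70, 1772]);
translate([428, 446, 240]) cube([373, 70, 23]);
translate([428, 446, 568]) cube([373, 70, 23]);
translate([428, 446, 896]) cube([373, 70, 23]);
translate([428, 446, 1224]) cube([373, 70, 23]);
translate([428, 446, 1552]) cube([373, 70, 23]);


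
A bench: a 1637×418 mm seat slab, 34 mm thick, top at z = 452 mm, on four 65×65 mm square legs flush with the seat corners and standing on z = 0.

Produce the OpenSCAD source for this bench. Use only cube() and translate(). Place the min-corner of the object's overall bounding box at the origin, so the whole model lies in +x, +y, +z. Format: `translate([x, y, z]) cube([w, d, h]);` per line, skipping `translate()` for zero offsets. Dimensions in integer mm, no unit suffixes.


translate([0, 0, 418]) cube([1637, 418, 34]);
cube([65, 65, 418]);
translate([0, 353, 0]) cube([65, 65, 418]);
translate([1572, 0, 0]) cube([65, 65, 418]);
translate([1572, 353, 0]) cube([65, 65, 418]);


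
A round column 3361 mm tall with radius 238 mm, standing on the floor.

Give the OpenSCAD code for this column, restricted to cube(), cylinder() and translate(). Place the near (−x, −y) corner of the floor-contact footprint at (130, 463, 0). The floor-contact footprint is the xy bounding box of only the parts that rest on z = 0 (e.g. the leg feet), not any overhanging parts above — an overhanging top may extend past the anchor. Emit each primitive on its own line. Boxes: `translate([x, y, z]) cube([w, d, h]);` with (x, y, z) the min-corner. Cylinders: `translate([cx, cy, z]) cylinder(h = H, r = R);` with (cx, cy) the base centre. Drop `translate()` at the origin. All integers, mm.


translate([368, 701, 0]) cylinder(h = 3361, r = 238);


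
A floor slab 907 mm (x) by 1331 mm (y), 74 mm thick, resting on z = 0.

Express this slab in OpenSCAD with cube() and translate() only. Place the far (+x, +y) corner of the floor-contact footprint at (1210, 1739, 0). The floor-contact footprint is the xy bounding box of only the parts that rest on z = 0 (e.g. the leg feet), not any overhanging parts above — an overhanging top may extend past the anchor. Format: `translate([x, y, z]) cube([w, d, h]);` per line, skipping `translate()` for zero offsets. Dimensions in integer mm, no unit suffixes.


translate([303, 408, 0]) cube([907, 1331, 74]);


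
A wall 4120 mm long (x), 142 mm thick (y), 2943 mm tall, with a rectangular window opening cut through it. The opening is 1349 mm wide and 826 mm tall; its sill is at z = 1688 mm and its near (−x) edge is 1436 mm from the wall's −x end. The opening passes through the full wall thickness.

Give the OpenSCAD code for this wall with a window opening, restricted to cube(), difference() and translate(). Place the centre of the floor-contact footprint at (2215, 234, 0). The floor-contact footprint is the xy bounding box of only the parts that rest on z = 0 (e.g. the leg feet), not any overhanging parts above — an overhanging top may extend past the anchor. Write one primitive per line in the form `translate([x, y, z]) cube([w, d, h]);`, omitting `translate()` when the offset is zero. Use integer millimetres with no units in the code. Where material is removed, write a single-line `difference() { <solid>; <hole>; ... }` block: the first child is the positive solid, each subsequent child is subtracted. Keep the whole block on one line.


difference() { translate([155, 163, 0]) cube([4120, 142, 2943]); translate([1591, 163, 1688]) cube([1349, 142, 826]); }


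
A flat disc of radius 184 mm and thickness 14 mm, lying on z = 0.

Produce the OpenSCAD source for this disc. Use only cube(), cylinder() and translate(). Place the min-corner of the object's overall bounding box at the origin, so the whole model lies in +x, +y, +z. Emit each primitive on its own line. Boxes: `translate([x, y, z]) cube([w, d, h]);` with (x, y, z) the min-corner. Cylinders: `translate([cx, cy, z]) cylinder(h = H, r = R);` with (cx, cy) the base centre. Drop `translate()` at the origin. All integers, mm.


translate([184, 184, 0]) cylinder(h = 14, r = 184);


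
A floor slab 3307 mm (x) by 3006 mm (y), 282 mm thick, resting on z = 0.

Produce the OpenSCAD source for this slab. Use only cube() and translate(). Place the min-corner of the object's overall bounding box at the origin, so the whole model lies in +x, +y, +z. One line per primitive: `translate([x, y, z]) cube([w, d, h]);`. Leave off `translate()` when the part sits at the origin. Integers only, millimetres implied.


cube([3307, 3006, 282]);


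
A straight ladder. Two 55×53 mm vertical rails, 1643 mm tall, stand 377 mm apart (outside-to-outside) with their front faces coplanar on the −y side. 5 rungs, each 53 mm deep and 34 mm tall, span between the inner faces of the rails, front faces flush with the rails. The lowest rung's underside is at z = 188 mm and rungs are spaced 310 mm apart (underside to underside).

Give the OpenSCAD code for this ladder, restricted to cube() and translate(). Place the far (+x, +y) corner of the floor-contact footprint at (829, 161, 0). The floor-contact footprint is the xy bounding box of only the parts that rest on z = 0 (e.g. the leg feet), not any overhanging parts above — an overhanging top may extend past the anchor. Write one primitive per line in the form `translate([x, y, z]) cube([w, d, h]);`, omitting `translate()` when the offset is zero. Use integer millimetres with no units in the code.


translate([452, 108, 0]) cube([55, 53, 1643]);
translate([774, 108, 0]) cube([55, 53, 1643]);
translate([507, 108, 188]) cube([267, 53, 34]);
translate([507, 108, 498]) cube([267, 53, 34]);
translate([507, 108, 808]) cube([267, 53, 34]);
translate([507, 108, 1118]) cube([267, 53, 34]);
translate([507, 108, 1428]) cube([267, 53, 34]);


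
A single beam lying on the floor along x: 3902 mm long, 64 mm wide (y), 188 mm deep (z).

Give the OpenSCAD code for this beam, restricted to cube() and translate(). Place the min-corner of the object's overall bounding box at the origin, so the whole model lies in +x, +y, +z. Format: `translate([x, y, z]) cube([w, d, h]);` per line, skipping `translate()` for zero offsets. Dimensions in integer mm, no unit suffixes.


cube([3902, 64, 188]);


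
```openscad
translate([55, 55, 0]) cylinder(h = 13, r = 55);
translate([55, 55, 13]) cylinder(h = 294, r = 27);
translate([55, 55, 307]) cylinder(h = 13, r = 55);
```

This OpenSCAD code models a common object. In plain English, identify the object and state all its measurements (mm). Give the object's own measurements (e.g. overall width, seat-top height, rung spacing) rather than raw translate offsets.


A spool: two coaxial disc flanges of radius 55 mm and thickness 13 mm, joined by a core cylinder of radius 27 mm and height 294 mm. The lower flange rests on z = 0 and the three cylinders share a vertical axis.


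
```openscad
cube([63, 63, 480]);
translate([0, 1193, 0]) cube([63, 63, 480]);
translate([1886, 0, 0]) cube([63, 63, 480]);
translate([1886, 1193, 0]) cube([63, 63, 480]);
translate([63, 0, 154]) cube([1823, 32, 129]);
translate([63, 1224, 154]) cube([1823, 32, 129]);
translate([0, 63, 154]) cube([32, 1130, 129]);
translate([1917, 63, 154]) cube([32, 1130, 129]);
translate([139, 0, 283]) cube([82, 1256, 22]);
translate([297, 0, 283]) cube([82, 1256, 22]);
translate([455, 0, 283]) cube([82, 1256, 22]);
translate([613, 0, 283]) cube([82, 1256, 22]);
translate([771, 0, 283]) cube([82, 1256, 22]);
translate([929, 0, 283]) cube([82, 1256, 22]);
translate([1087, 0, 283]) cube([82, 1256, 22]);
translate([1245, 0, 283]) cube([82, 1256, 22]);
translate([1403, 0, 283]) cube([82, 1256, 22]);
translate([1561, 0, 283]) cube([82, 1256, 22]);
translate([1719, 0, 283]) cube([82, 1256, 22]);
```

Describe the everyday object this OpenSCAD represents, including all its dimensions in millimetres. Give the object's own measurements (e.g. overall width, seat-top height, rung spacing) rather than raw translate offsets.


A bed frame 1949 mm long (x) by 1256 mm wide (y). Four 63×63 mm corner posts, 480 mm tall, at the corners of the footprint. Four rails of 32 mm thickness and 129 mm height run between adjacent posts with their undersides at z = 154 mm, their outer faces flush with the outside of the frame (the two x-running rails run between the posts' inner faces; the two y-running rails run between the posts' inner faces). 11 slats, each 82 mm wide (x) and 22 mm thick, lie across the top of the two x-running rails, running the full 1256 mm width of the frame in y; along x they sit between the end posts with a 76 mm gap after the −x posts and between neighbouring slats, leaving 85 mm before the +x posts.


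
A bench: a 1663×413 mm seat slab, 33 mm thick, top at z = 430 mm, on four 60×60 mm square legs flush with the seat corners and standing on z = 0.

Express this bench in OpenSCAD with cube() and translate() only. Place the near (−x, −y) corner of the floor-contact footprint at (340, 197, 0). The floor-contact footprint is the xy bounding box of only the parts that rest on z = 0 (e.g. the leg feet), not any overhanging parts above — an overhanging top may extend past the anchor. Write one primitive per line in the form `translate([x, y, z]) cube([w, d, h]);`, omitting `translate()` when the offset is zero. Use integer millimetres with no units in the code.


translate([340, 197, 397]) cube([1663, 413, 33]);
translate([340, 197, 0]) cube([60, 60, 397]);
translate([340, 550, 0]) cube([60, 60, 397]);
translate([1943, 197, 0]) cube([60, 60, 397]);
translate([1943, 550, 0]) cube([60, 60, 397]);


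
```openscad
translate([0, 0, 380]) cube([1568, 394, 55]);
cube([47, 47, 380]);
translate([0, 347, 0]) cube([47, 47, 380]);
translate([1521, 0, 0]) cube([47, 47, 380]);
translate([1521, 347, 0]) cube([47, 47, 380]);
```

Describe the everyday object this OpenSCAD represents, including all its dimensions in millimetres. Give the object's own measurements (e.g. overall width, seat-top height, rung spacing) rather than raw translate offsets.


A long wooden bench with a 1568 mm (x) × 394 mm (y) seat, 55 mm thick, its top surface 435 mm above the floor. Four 47 mm square legs at the seat corners, flush with the edges, run from z = 0 to the seat underside.


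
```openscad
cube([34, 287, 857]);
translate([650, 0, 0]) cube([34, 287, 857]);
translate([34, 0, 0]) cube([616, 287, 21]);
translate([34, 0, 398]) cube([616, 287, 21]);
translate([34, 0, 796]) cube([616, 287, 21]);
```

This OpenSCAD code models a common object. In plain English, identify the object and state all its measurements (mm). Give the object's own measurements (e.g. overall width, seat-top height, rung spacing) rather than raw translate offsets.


An open bookshelf. Two side panels, each 34 mm thick, 287 mm deep and 857 mm tall, stand 684 mm apart (outside-to-outside). Between them sit 3 shelves, each 21 mm thick and 287 mm deep, spanning the full gap between the sides. The bottom shelf rests on the floor (its underside at z = 0) and the clear gap between one shelf's top and the next shelf's underside is 377 mm.


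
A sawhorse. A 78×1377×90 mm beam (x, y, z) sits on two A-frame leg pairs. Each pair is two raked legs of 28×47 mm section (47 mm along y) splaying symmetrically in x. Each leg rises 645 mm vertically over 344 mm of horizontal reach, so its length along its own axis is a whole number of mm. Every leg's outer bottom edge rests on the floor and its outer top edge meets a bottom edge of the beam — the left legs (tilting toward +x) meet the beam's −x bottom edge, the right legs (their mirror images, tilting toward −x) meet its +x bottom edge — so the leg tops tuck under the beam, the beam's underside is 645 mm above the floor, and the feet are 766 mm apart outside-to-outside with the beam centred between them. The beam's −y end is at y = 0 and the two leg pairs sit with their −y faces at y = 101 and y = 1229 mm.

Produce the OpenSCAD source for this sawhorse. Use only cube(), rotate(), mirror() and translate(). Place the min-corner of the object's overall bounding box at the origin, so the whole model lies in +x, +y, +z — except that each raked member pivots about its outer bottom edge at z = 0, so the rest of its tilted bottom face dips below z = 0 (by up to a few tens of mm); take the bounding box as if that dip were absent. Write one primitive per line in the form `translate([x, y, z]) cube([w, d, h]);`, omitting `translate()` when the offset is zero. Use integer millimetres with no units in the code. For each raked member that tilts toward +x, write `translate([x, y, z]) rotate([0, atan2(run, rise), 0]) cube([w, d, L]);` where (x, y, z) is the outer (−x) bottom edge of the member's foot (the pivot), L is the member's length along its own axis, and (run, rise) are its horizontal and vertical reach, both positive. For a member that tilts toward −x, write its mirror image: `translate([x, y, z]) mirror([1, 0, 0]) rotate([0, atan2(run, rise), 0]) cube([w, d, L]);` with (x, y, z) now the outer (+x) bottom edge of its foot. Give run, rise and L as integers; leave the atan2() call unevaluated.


translate([344, 0, 645]) cube([78, 1377, 90]);
translate([0, 101, 0]) rotate([0, atan2(344, 645), 0]) cube([28, 47, 731]);
translate([766, 101, 0]) mirror([1, 0, 0]) rotate([0, atan2(344, 645), 0]) cube([28, 47, 731]);
translate([0, 1229, 0]) rotate([0, atan2(344, 645), 0]) cube([28, 47, 731]);
translate([766, 1229, 0]) mirror([1, 0, 0]) rotate([0, atan2(344, 645), 0]) cube([28, 47, 731]);
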